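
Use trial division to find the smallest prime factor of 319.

319 is odd.
Digit sum 13, not divisible by 3.
Ends in 9: not divisible by 5.
7: 319 = 7·45 + 4
11: 319 = 11·29

11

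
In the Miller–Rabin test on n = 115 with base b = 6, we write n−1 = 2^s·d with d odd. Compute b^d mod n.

36

115 − 1 = 114 = 2^1 · 57, so d = 57.
6^1 ≡ 6 (mod 115)
6^2 ≡ 6^2 = 36 ≡ 36 (mod 115)
6^4 ≡ 36^2 = 1296 ≡ 31 (mod 115)
6^8 ≡ 31^2 = 961 ≡ 41 (mod 115)
6^16 ≡ 41^2 = 1681 ≡ 71 (mod 115)
6^32 ≡ 71^2 = 5041 ≡ 96 (mod 115)
57 = 32 + 16 + 8 + 1 in binary powers of 2.
So 6^57 ≡ 96 · 71 · 41 · 6 ≡ 36 (mod 115).
Squaring chain: 36; never reaches −1, so base 6 is a Miller–Rabin witness that 115 is composite.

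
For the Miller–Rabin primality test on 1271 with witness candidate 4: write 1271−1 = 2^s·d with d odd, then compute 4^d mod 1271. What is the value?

1024

1271 − 1 = 1270 = 2^1 · 635, so d = 635.
4^1 ≡ 4 (mod 1271)
4^2 ≡ 4^2 = 16 ≡ 16 (mod 1271)
4^4 ≡ 16^2 = 256 ≡ 256 (mod 1271)
4^8 ≡ 256^2 = 65536 ≡ 715 (mod 1271)
4^16 ≡ 715^2 = 511225 ≡ 283 (mod 1271)
4^32 ≡ 283^2 = 80089 ≡ 16 (mod 1271)
4^64 ≡ 16^2 = 256 ≡ 256 (mod 1271)
4^128 ≡ 256^2 = 65536 ≡ 715 (mod 1271)
4^256 ≡ 715^2 = 511225 ≡ 283 (mod 1271)
4^512 ≡ 283^2 = 80089 ≡ 16 (mod 1271)
635 = 512 + 64 + 32 + 16 + 8 + 2 + 1 in binary powers of 2.
So 4^635 ≡ 16 · 256 · 16 · 283 · 715 · 16 · 4 ≡ 1024 (mod 1271).
Squaring chain: 1024; never reaches −1, so base 4 is a Miller–Rabin witness that 1271 is composite.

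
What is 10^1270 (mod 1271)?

10^1 ≡ 10 (mod 1271)
10^2 ≡ 10^2 = 100 ≡ 100 (mod 1271)
10^4 ≡ 100^2 = 10000 ≡ 1103 (mod 1271)
10^8 ≡ 1103^2 = 1216609 ≡ 262 (mod 1271)
10^16 ≡ 262^2 = 68644 ≡ 10 (mod 1271)
10^32 ≡ 10^2 = 100 ≡ 100 (mod 1271)
10^64 ≡ 100^2 = 10000 ≡ 1103 (mod 1271)
10^128 ≡ 1103^2 = 1216609 ≡ 262 (mod 1271)
10^256 ≡ 262^2 = 68644 ≡ 10 (mod 1271)
10^512 ≡ 10^2 = 100 ≡ 100 (mod 1271)
10^1024 ≡ 100^2 = 10000 ≡ 1103 (mod 1271)
1270 = 1024 + 128 + 64 + 32 + 16 + 4 + 2 in binary powers of 2.
So 10^1270 ≡ 1103 · 262 · 1103 · 100 · 10 · 1103 · 100 ≡ 780 (mod 1271).
Since 780 ≠ 1, base 10 is a Fermat witness: 1271 is composite.

780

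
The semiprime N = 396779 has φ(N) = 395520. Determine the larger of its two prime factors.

φ(n) = (p−1)(q−1) = n − (p+q) + 1, so p + q = 396779 − 395520 + 1 = 1260.
p and q are the roots of t² − 1260t + 396779 = 0.
Discriminant: 1260² − 4·396779 = 1587600 − 1587116 = 484; √484 = 22.
q = (1260 − 22)/2 = 619, p = (1260 + 22)/2 = 641.
Check: 619 · 641 = 396779.

641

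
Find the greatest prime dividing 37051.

37051 = 7 · 5293
5293 = 67 · 79
79 is prime.
So 37051 = 7 · 67 · 79; the largest prime factor is 79.

79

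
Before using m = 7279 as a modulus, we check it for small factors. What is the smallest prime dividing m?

29

7279 is odd.
Digit sum 25, not divisible by 3.
Ends in 9: not divisible by 5.
7: 7279 = 7·1039 + 6
11: 7279 = 11·661 + 8
13: 7279 = 13·559 + 12
17: 7279 = 17·428 + 3
19: 7279 = 19·383 + 2
23: 7279 = 23·316 + 11
29: 7279 = 29·251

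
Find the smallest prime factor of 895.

895 is odd.
Digit sum 22, not divisible by 3.
Ends in 5: divisible by 5.

5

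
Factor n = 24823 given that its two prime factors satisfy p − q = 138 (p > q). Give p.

Since p = q + 138, we have 24823 = q(q + 138), so q² + 138q − 24823 = 0.
Discriminant: 138² + 4·24823 = 19044 + 99292 = 118336; √118336 = 344.
q = (−138 + 344)/2 = 103, and p = q + 138 = 241.
Check: 103 · 241 = 24823.

241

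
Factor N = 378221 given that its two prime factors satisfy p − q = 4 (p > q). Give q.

Since p = q + 4, we have 378221 = q(q + 4), so q² + 4q − 378221 = 0.
Discriminant: 4² + 4·378221 = 16 + 1512884 = 1512900; √1512900 = 1230.
q = (−4 + 1230)/2 = 613, and p = q + 4 = 617.
Check: 613 · 617 = 378221.

613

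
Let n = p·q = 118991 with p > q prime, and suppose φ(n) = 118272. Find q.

φ(n) = (p−1)(q−1) = n − (p+q) + 1, so p + q = 118991 − 118272 + 1 = 720.
p and q are the roots of t² − 720t + 118991 = 0.
Discriminant: 720² − 4·118991 = 518400 − 475964 = 42436; √42436 = 206.
q = (720 − 206)/2 = 257, p = (720 + 206)/2 = 463.
Check: 257 · 463 = 118991.

257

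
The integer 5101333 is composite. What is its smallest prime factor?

5101333 is odd.
Digit sum 16, not divisible by 3.
Ends in 3: not divisible by 5.
7: 5101333 = 7·728761 + 6
11: 5101333 = 11·463757 + 6
13: 5101333 = 13·392410 + 3
17: 5101333 = 17·300078 + 7
19: 5101333 = 19·268491 + 4
23: 5101333 = 23·221797 + 2
29: 5101333 = 29·175908 + 1
31: 5101333 = 31·164559 + 4
37: 5101333 = 37·137873 + 32
41: 5101333 = 41·124422 + 31
43: 5101333 = 43·118635 + 28
47: 5101333 = 47·108539

47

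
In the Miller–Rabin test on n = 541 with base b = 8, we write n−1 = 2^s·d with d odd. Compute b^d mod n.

489

541 − 1 = 540 = 2^2 · 135, so d = 135.
8^1 ≡ 8 (mod 541)
8^2 ≡ 8^2 = 64 ≡ 64 (mod 541)
8^4 ≡ 64^2 = 4096 ≡ 309 (mod 541)
8^8 ≡ 309^2 = 95481 ≡ 265 (mod 541)
8^16 ≡ 265^2 = 70225 ≡ 436 (mod 541)
8^32 ≡ 436^2 = 190096 ≡ 205 (mod 541)
8^64 ≡ 205^2 = 42025 ≡ 368 (mod 541)
8^128 ≡ 368^2 = 135424 ≡ 174 (mod 541)
135 = 128 + 4 + 2 + 1 in binary powers of 2.
So 8^135 ≡ 174 · 309 · 64 · 8 ≡ 489 (mod 541).
Squaring chain: 489 → 540; reaches −1, so base 8 does not prove 541 composite.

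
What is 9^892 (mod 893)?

9^1 ≡ 9 (mod 893)
9^2 ≡ 9^2 = 81 ≡ 81 (mod 893)
9^4 ≡ 81^2 = 6561 ≡ 310 (mod 893)
9^8 ≡ 310^2 = 96100 ≡ 549 (mod 893)
9^16 ≡ 549^2 = 301401 ≡ 460 (mod 893)
9^32 ≡ 460^2 = 211600 ≡ 852 (mod 893)
9^64 ≡ 852^2 = 725904 ≡ 788 (mod 893)
9^128 ≡ 788^2 = 620944 ≡ 309 (mod 893)
9^256 ≡ 309^2 = 95481 ≡ 823 (mod 893)
9^512 ≡ 823^2 = 677329 ≡ 435 (mod 893)
892 = 512 + 256 + 64 + 32 + 16 + 8 + 4 in binary powers of 2.
So 9^892 ≡ 435 · 823 · 788 · 852 · 460 · 549 · 310 ≡ 788 (mod 893).
Since 788 ≠ 1, base 9 is a Fermat witness: 893 is composite.

788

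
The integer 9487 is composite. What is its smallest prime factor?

9487 is odd.
Digit sum 28, not divisible by 3.
Ends in 7: not divisible by 5.
7: 9487 = 7·1355 + 2
11: 9487 = 11·862 + 5
13: 9487 = 13·729 + 10
17: 9487 = 17·558 + 1
19: 9487 = 19·499 + 6
23: 9487 = 23·412 + 11
29: 9487 = 29·327 + 4
31: 9487 = 31·306 + 1
37: 9487 = 37·256 + 15
41: 9487 = 41·231 + 16
43: 9487 = 43·220 + 27
47: 9487 = 47·201 + 40
53: 9487 = 53·179

53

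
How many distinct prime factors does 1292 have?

3

1292 = 2^2 · 323
323 = 17 · 19
1292 = 2^2 · 17 · 19, which has 3 distinct prime factors.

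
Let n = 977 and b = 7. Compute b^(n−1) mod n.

7^1 ≡ 7 (mod 977)
7^2 ≡ 7^2 = 49 ≡ 49 (mod 977)
7^4 ≡ 49^2 = 2401 ≡ 447 (mod 977)
7^8 ≡ 447^2 = 199809 ≡ 501 (mod 977)
7^16 ≡ 501^2 = 251001 ≡ 889 (mod 977)
7^32 ≡ 889^2 = 790321 ≡ 905 (mod 977)
7^64 ≡ 905^2 = 819025 ≡ 299 (mod 977)
7^128 ≡ 299^2 = 89401 ≡ 494 (mod 977)
7^256 ≡ 494^2 = 244036 ≡ 763 (mod 977)
7^512 ≡ 763^2 = 582169 ≡ 854 (mod 977)
976 = 512 + 256 + 128 + 64 + 16 in binary powers of 2.
So 7^976 ≡ 854 · 763 · 494 · 299 · 889 ≡ 1 (mod 977).
Since the result is 1, base 7 gives no evidence that 977 is composite.

1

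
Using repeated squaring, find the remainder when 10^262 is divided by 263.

1

10^1 ≡ 10 (mod 263)
10^2 ≡ 10^2 = 100 ≡ 100 (mod 263)
10^4 ≡ 100^2 = 10000 ≡ 6 (mod 263)
10^8 ≡ 6^2 = 36 ≡ 36 (mod 263)
10^16 ≡ 36^2 = 1296 ≡ 244 (mod 263)
10^32 ≡ 244^2 = 59536 ≡ 98 (mod 263)
10^64 ≡ 98^2 = 9604 ≡ 136 (mod 263)
10^128 ≡ 136^2 = 18496 ≡ 86 (mod 263)
10^256 ≡ 86^2 = 7396 ≡ 32 (mod 263)
262 = 256 + 4 + 2 in binary powers of 2.
So 10^262 ≡ 32 · 6 · 100 ≡ 1 (mod 263).
Since the result is 1, base 10 gives no evidence that 263 is composite.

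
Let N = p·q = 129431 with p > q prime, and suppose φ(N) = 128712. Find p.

φ(n) = (p−1)(q−1) = n − (p+q) + 1, so p + q = 129431 − 128712 + 1 = 720.
p and q are the roots of t² − 720t + 129431 = 0.
Discriminant: 720² − 4·129431 = 518400 − 517724 = 676; √676 = 26.
q = (720 − 26)/2 = 347, p = (720 + 26)/2 = 373.
Check: 347 · 373 = 129431.

373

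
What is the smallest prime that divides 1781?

13

1781 is odd.
Digit sum 17, not divisible by 3.
Ends in 1: not divisible by 5.
7: 1781 = 7·254 + 3
11: 1781 = 11·161 + 10
13: 1781 = 13·137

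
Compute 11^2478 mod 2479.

1148

11^1 ≡ 11 (mod 2479)
11^2 ≡ 11^2 = 121 ≡ 121 (mod 2479)
11^4 ≡ 121^2 = 14641 ≡ 2246 (mod 2479)
11^8 ≡ 2246^2 = 5044516 ≡ 2230 (mod 2479)
11^16 ≡ 2230^2 = 4972900 ≡ 26 (mod 2479)
11^32 ≡ 26^2 = 676 ≡ 676 (mod 2479)
11^64 ≡ 676^2 = 456976 ≡ 840 (mod 2479)
11^128 ≡ 840^2 = 705600 ≡ 1564 (mod 2479)
11^256 ≡ 1564^2 = 2446096 ≡ 1802 (mod 2479)
11^512 ≡ 1802^2 = 3247204 ≡ 2193 (mod 2479)
11^1024 ≡ 2193^2 = 4809249 ≡ 2468 (mod 2479)
11^2048 ≡ 2468^2 = 6091024 ≡ 121 (mod 2479)
2478 = 2048 + 256 + 128 + 32 + 8 + 4 + 2 in binary powers of 2.
So 11^2478 ≡ 121 · 1802 · 1564 · 676 · 2230 · 2246 · 121 ≡ 1148 (mod 2479).
Since 1148 ≠ 1, base 11 is a Fermat witness: 2479 is composite.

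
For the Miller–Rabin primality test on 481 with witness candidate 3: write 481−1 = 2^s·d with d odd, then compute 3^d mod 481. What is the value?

481 − 1 = 480 = 2^5 · 15, so d = 15.
3^1 ≡ 3 (mod 481)
3^2 ≡ 3^2 = 9 ≡ 9 (mod 481)
3^4 ≡ 9^2 = 81 ≡ 81 (mod 481)
3^8 ≡ 81^2 = 6561 ≡ 308 (mod 481)
15 = 8 + 4 + 2 + 1 in binary powers of 2.
So 3^15 ≡ 308 · 81 · 9 · 3 ≡ 196 (mod 481).
Squaring chain: 196 → 417 → 248 → 417 → 248; never reaches −1, so base 3 is a Miller–Rabin witness that 481 is composite.

196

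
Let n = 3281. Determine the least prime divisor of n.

3281 is odd.
Digit sum 14, not divisible by 3.
Ends in 1: not divisible by 5.
7: 3281 = 7·468 + 5
11: 3281 = 11·298 + 3
13: 3281 = 13·252 + 5
17: 3281 = 17·193

17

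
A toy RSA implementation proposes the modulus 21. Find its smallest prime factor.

21 is odd.
Digit sum 3, divisible by 3.

3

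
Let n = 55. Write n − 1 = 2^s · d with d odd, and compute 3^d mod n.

42

55 − 1 = 54 = 2^1 · 27, so d = 27.
3^1 ≡ 3 (mod 55)
3^2 ≡ 3^2 = 9 ≡ 9 (mod 55)
3^4 ≡ 9^2 = 81 ≡ 26 (mod 55)
3^8 ≡ 26^2 = 676 ≡ 16 (mod 55)
3^16 ≡ 16^2 = 256 ≡ 36 (mod 55)
27 = 16 + 8 + 2 + 1 in binary powers of 2.
So 3^27 ≡ 36 · 16 · 9 · 3 ≡ 42 (mod 55).
Squaring chain: 42; never reaches −1, so base 3 is a Miller–Rabin witness that 55 is composite.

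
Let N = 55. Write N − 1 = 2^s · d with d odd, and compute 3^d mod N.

55 − 1 = 54 = 2^1 · 27, so d = 27.
3^1 ≡ 3 (mod 55)
3^2 ≡ 3^2 = 9 ≡ 9 (mod 55)
3^4 ≡ 9^2 = 81 ≡ 26 (mod 55)
3^8 ≡ 26^2 = 676 ≡ 16 (mod 55)
3^16 ≡ 16^2 = 256 ≡ 36 (mod 55)
27 = 16 + 8 + 2 + 1 in binary powers of 2.
So 3^27 ≡ 36 · 16 · 9 · 3 ≡ 42 (mod 55).
Squaring chain: 42; never reaches −1, so base 3 is a Miller–Rabin witness that 55 is composite.

42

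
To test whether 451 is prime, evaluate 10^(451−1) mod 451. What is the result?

10^1 ≡ 10 (mod 451)
10^2 ≡ 10^2 = 100 ≡ 100 (mod 451)
10^4 ≡ 100^2 = 10000 ≡ 78 (mod 451)
10^8 ≡ 78^2 = 6084 ≡ 221 (mod 451)
10^16 ≡ 221^2 = 48841 ≡ 133 (mod 451)
10^32 ≡ 133^2 = 17689 ≡ 100 (mod 451)
10^64 ≡ 100^2 = 10000 ≡ 78 (mod 451)
10^128 ≡ 78^2 = 6084 ≡ 221 (mod 451)
10^256 ≡ 221^2 = 48841 ≡ 133 (mod 451)
450 = 256 + 128 + 64 + 2 in binary powers of 2.
So 10^450 ≡ 133 · 221 · 78 · 100 ≡ 1 (mod 451).
Since the result is 1, base 10 gives no evidence that 451 is composite.

1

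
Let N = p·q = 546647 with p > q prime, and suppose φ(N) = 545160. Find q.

661

φ(n) = (p−1)(q−1) = n − (p+q) + 1, so p + q = 546647 − 545160 + 1 = 1488.
p and q are the roots of t² − 1488t + 546647 = 0.
Discriminant: 1488² − 4·546647 = 2214144 − 2186588 = 27556; √27556 = 166.
q = (1488 − 166)/2 = 661, p = (1488 + 166)/2 = 827.
Check: 661 · 827 = 546647.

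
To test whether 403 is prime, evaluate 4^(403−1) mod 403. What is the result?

326

4^1 ≡ 4 (mod 403)
4^2 ≡ 4^2 = 16 ≡ 16 (mod 403)
4^4 ≡ 16^2 = 256 ≡ 256 (mod 403)
4^8 ≡ 256^2 = 65536 ≡ 250 (mod 403)
4^16 ≡ 250^2 = 62500 ≡ 35 (mod 403)
4^32 ≡ 35^2 = 1225 ≡ 16 (mod 403)
4^64 ≡ 16^2 = 256 ≡ 256 (mod 403)
4^128 ≡ 256^2 = 65536 ≡ 250 (mod 403)
4^256 ≡ 250^2 = 62500 ≡ 35 (mod 403)
402 = 256 + 128 + 16 + 2 in binary powers of 2.
So 4^402 ≡ 35 · 250 · 35 · 16 ≡ 326 (mod 403).
Since 326 ≠ 1, base 4 is a Fermat witness: 403 is composite.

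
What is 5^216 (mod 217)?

1

5^1 ≡ 5 (mod 217)
5^2 ≡ 5^2 = 25 ≡ 25 (mod 217)
5^4 ≡ 25^2 = 625 ≡ 191 (mod 217)
5^8 ≡ 191^2 = 36481 ≡ 25 (mod 217)
5^16 ≡ 25^2 = 625 ≡ 191 (mod 217)
5^32 ≡ 191^2 = 36481 ≡ 25 (mod 217)
5^64 ≡ 25^2 = 625 ≡ 191 (mod 217)
5^128 ≡ 191^2 = 36481 ≡ 25 (mod 217)
216 = 128 + 64 + 16 + 8 in binary powers of 2.
So 5^216 ≡ 25 · 191 · 191 · 25 ≡ 1 (mod 217).
Since the result is 1, base 5 gives no evidence that 217 is composite.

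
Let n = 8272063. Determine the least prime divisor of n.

97

8272063 is odd.
Digit sum 28, not divisible by 3.
Ends in 3: not divisible by 5.
7: 8272063 = 7·1181723 + 2
11: 8272063 = 11·752005 + 8
13: 8272063 = 13·636312 + 7
17: 8272063 = 17·486591 + 16
19: 8272063 = 19·435371 + 14
23: 8272063 = 23·359654 + 21
29: 8272063 = 29·285243 + 16
31: 8272063 = 31·266840 + 23
37: 8272063 = 37·223569 + 10
41: 8272063 = 41·201757 + 26
43: 8272063 = 43·192373 + 24
47: 8272063 = 47·176001 + 16
53: 8272063 = 53·156076 + 35
59: 8272063 = 59·140204 + 27
61: 8272063 = 61·135607 + 36
67: 8272063 = 67·123463 + 42
71: 8272063 = 71·116507 + 66
73: 8272063 = 73·113315 + 68
79: 8272063 = 79·104709 + 52
83: 8272063 = 83·99663 + 34
89: 8272063 = 89·92944 + 47
97: 8272063 = 97·85279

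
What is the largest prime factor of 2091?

41

2091 = 3 · 697
697 = 17 · 41
41 is prime.
So 2091 = 3 · 17 · 41; the largest prime factor is 41.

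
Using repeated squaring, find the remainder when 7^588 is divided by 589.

343

7^1 ≡ 7 (mod 589)
7^2 ≡ 7^2 = 49 ≡ 49 (mod 589)
7^4 ≡ 49^2 = 2401 ≡ 45 (mod 589)
7^8 ≡ 45^2 = 2025 ≡ 258 (mod 589)
7^16 ≡ 258^2 = 66564 ≡ 7 (mod 589)
7^32 ≡ 7^2 = 49 ≡ 49 (mod 589)
7^64 ≡ 49^2 = 2401 ≡ 45 (mod 589)
7^128 ≡ 45^2 = 2025 ≡ 258 (mod 589)
7^256 ≡ 258^2 = 66564 ≡ 7 (mod 589)
7^512 ≡ 7^2 = 49 ≡ 49 (mod 589)
588 = 512 + 64 + 8 + 4 in binary powers of 2.
So 7^588 ≡ 49 · 45 · 258 · 45 ≡ 343 (mod 589).
Since 343 ≠ 1, base 7 is a Fermat witness: 589 is composite.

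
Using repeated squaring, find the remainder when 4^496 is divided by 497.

4^1 ≡ 4 (mod 497)
4^2 ≡ 4^2 = 16 ≡ 16 (mod 497)
4^4 ≡ 16^2 = 256 ≡ 256 (mod 497)
4^8 ≡ 256^2 = 65536 ≡ 429 (mod 497)
4^16 ≡ 429^2 = 184041 ≡ 151 (mod 497)
4^32 ≡ 151^2 = 22801 ≡ 436 (mod 497)
4^64 ≡ 436^2 = 190096 ≡ 242 (mod 497)
4^128 ≡ 242^2 = 58564 ≡ 415 (mod 497)
4^256 ≡ 415^2 = 172225 ≡ 263 (mod 497)
496 = 256 + 128 + 64 + 32 + 16 in binary powers of 2.
So 4^496 ≡ 263 · 415 · 242 · 436 · 151 ≡ 333 (mod 497).
Since 333 ≠ 1, base 4 is a Fermat witness: 497 is composite.

333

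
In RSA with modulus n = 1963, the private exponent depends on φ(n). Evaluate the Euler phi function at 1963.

1800

Factor: 1963 = 13 · 151.
φ(1963) = (13−1) · (151−1) = 12 · 150 = 1800.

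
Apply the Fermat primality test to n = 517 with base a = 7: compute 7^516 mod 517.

455

7^1 ≡ 7 (mod 517)
7^2 ≡ 7^2 = 49 ≡ 49 (mod 517)
7^4 ≡ 49^2 = 2401 ≡ 333 (mod 517)
7^8 ≡ 333^2 = 110889 ≡ 251 (mod 517)
7^16 ≡ 251^2 = 63001 ≡ 444 (mod 517)
7^32 ≡ 444^2 = 197136 ≡ 159 (mod 517)
7^64 ≡ 159^2 = 25281 ≡ 465 (mod 517)
7^128 ≡ 465^2 = 216225 ≡ 119 (mod 517)
7^256 ≡ 119^2 = 14161 ≡ 202 (mod 517)
7^512 ≡ 202^2 = 40804 ≡ 478 (mod 517)
516 = 512 + 4 in binary powers of 2.
So 7^516 ≡ 478 · 333 ≡ 455 (mod 517).
Since 455 ≠ 1, base 7 is a Fermat witness: 517 is composite.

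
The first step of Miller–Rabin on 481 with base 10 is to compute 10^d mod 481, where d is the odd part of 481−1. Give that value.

38

481 − 1 = 480 = 2^5 · 15, so d = 15.
10^1 ≡ 10 (mod 481)
10^2 ≡ 10^2 = 100 ≡ 100 (mod 481)
10^4 ≡ 100^2 = 10000 ≡ 380 (mod 481)
10^8 ≡ 380^2 = 144400 ≡ 100 (mod 481)
15 = 8 + 4 + 2 + 1 in binary powers of 2.
So 10^15 ≡ 100 · 380 · 100 · 10 ≡ 38 (mod 481).
Squaring chain: 38 → 1 → 1 → 1 → 1; never reaches −1, so base 10 is a Miller–Rabin witness that 481 is composite.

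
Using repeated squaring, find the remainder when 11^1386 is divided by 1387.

11^1 ≡ 11 (mod 1387)
11^2 ≡ 11^2 = 121 ≡ 121 (mod 1387)
11^4 ≡ 121^2 = 14641 ≡ 771 (mod 1387)
11^8 ≡ 771^2 = 594441 ≡ 805 (mod 1387)
11^16 ≡ 805^2 = 648025 ≡ 296 (mod 1387)
11^32 ≡ 296^2 = 87616 ≡ 235 (mod 1387)
11^64 ≡ 235^2 = 55225 ≡ 1132 (mod 1387)
11^128 ≡ 1132^2 = 1281424 ≡ 1223 (mod 1387)
11^256 ≡ 1223^2 = 1495729 ≡ 543 (mod 1387)
11^512 ≡ 543^2 = 294849 ≡ 805 (mod 1387)
11^1024 ≡ 805^2 = 648025 ≡ 296 (mod 1387)
1386 = 1024 + 256 + 64 + 32 + 8 + 2 in binary powers of 2.
So 11^1386 ≡ 296 · 543 · 1132 · 235 · 805 · 121 ≡ 1141 (mod 1387).
Since 1141 ≠ 1, base 11 is a Fermat witness: 1387 is composite.

1141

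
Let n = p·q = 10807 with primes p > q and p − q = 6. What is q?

101

Since p = q + 6, we have 10807 = q(q + 6), so q² + 6q − 10807 = 0.
Discriminant: 6² + 4·10807 = 36 + 43228 = 43264; √43264 = 208.
q = (−6 + 208)/2 = 101, and p = q + 6 = 107.
Check: 101 · 107 = 10807.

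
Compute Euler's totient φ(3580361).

Factor: 3580361 = 131 · 151 · 181.
φ(3580361) = (131−1) · (151−1) · (181−1) = 130 · 150 · 180 = 3510000.

3510000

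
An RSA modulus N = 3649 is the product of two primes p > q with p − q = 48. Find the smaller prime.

41

Since p = q + 48, we have 3649 = q(q + 48), so q² + 48q − 3649 = 0.
Discriminant: 48² + 4·3649 = 2304 + 14596 = 16900; √16900 = 130.
q = (−48 + 130)/2 = 41, and p = q + 48 = 89.
Check: 41 · 89 = 3649.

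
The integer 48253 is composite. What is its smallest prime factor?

48253 is odd.
Digit sum 22, not divisible by 3.
Ends in 3: not divisible by 5.
7: 48253 = 7·6893 + 2
11: 48253 = 11·4386 + 7
13: 48253 = 13·3711 + 10
17: 48253 = 17·2838 + 7
19: 48253 = 19·2539 + 12
23: 48253 = 23·2097 + 22
29: 48253 = 29·1663 + 26
31: 48253 = 31·1556 + 17
37: 48253 = 37·1304 + 5
41: 48253 = 41·1176 + 37
43: 48253 = 43·1122 + 7
47: 48253 = 47·1026 + 31
53: 48253 = 53·910 + 23
59: 48253 = 59·817 + 50
61: 48253 = 61·791 + 2
67: 48253 = 67·720 + 13
71: 48253 = 71·679 + 44
73: 48253 = 73·661

73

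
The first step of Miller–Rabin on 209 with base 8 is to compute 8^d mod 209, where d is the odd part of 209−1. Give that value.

160

209 − 1 = 208 = 2^4 · 13, so d = 13.
8^1 ≡ 8 (mod 209)
8^2 ≡ 8^2 = 64 ≡ 64 (mod 209)
8^4 ≡ 64^2 = 4096 ≡ 125 (mod 209)
8^8 ≡ 125^2 = 15625 ≡ 159 (mod 209)
13 = 8 + 4 + 1 in binary powers of 2.
So 8^13 ≡ 159 · 125 · 8 ≡ 160 (mod 209).
Squaring chain: 160 → 102 → 163 → 26; never reaches −1, so base 8 is a Miller–Rabin witness that 209 is composite.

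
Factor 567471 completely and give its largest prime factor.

83

567471 = 3 · 189157
189157 = 43 · 4399
4399 = 53 · 83
83 is prime.
So 567471 = 3 · 43 · 53 · 83; the largest prime factor is 83.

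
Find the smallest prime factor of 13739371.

13739371 is odd.
Digit sum 34, not divisible by 3.
Ends in 1: not divisible by 5.
7: 13739371 = 7·1962767 + 2
11: 13739371 = 11·1249033 + 8
13: 13739371 = 13·1056874 + 9
17: 13739371 = 17·808198 + 5
19: 13739371 = 19·723124 + 15
23: 13739371 = 23·597363 + 22
29: 13739371 = 29·473771 + 12
31: 13739371 = 31·443205 + 16
37: 13739371 = 37·371334 + 13
41: 13739371 = 41·335106 + 25
43: 13739371 = 43·319520 + 11
47: 13739371 = 47·292327 + 2
53: 13739371 = 53·259233 + 22
59: 13739371 = 59·232870 + 41
61: 13739371 = 61·225235 + 36
67: 13739371 = 67·205065 + 16
71: 13739371 = 71·193512 + 19
73: 13739371 = 73·188210 + 41
79: 13739371 = 79·173916 + 7
83: 13739371 = 83·165534 + 49
89: 13739371 = 89·154374 + 85
97: 13739371 = 97·141643

97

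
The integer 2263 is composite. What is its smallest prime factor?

2263 is odd.
Digit sum 13, not divisible by 3.
Ends in 3: not divisible by 5.
7: 2263 = 7·323 + 2
11: 2263 = 11·205 + 8
13: 2263 = 13·174 + 1
17: 2263 = 17·133 + 2
19: 2263 = 19·119 + 2
23: 2263 = 23·98 + 9
29: 2263 = 29·78 + 1
31: 2263 = 31·73

31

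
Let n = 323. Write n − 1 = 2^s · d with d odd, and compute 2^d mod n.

323 − 1 = 322 = 2^1 · 161, so d = 161.
2^1 ≡ 2 (mod 323)
2^2 ≡ 2^2 = 4 ≡ 4 (mod 323)
2^4 ≡ 4^2 = 16 ≡ 16 (mod 323)
2^8 ≡ 16^2 = 256 ≡ 256 (mod 323)
2^16 ≡ 256^2 = 65536 ≡ 290 (mod 323)
2^32 ≡ 290^2 = 84100 ≡ 120 (mod 323)
2^64 ≡ 120^2 = 14400 ≡ 188 (mod 323)
2^128 ≡ 188^2 = 35344 ≡ 137 (mod 323)
161 = 128 + 32 + 1 in binary powers of 2.
So 2^161 ≡ 137 · 120 · 2 ≡ 257 (mod 323).
Squaring chain: 257; never reaches −1, so base 2 is a Miller–Rabin witness that 323 is composite.

257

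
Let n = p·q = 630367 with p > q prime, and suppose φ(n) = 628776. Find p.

853

φ(n) = (p−1)(q−1) = n − (p+q) + 1, so p + q = 630367 − 628776 + 1 = 1592.
p and q are the roots of t² − 1592t + 630367 = 0.
Discriminant: 1592² − 4·630367 = 2534464 − 2521468 = 12996; √12996 = 114.
q = (1592 − 114)/2 = 739, p = (1592 + 114)/2 = 853.
Check: 739 · 853 = 630367.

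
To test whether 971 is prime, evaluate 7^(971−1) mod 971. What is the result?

7^1 ≡ 7 (mod 971)
7^2 ≡ 7^2 = 49 ≡ 49 (mod 971)
7^4 ≡ 49^2 = 2401 ≡ 459 (mod 971)
7^8 ≡ 459^2 = 210681 ≡ 945 (mod 971)
7^16 ≡ 945^2 = 893025 ≡ 676 (mod 971)
7^32 ≡ 676^2 = 456976 ≡ 606 (mod 971)
7^64 ≡ 606^2 = 367236 ≡ 198 (mod 971)
7^128 ≡ 198^2 = 39204 ≡ 364 (mod 971)
7^256 ≡ 364^2 = 132496 ≡ 440 (mod 971)
7^512 ≡ 440^2 = 193600 ≡ 371 (mod 971)
970 = 512 + 256 + 128 + 64 + 8 + 2 in binary powers of 2.
So 7^970 ≡ 371 · 440 · 364 · 198 · 945 · 49 ≡ 1 (mod 971).
Since the result is 1, base 7 gives no evidence that 971 is composite.

1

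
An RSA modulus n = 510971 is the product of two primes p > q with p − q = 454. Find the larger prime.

977

Since p = q + 454, we have 510971 = q(q + 454), so q² + 454q − 510971 = 0.
Discriminant: 454² + 4·510971 = 206116 + 2043884 = 2250000; √2250000 = 1500.
q = (−454 + 1500)/2 = 523, and p = q + 454 = 977.
Check: 523 · 977 = 510971.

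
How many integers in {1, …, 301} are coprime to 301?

Factor: 301 = 7 · 43.
φ(301) = (7−1) · (43−1) = 6 · 42 = 252.

252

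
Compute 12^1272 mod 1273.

12^1 ≡ 12 (mod 1273)
12^2 ≡ 12^2 = 144 ≡ 144 (mod 1273)
12^4 ≡ 144^2 = 20736 ≡ 368 (mod 1273)
12^8 ≡ 368^2 = 135424 ≡ 486 (mod 1273)
12^16 ≡ 486^2 = 236196 ≡ 691 (mod 1273)
12^32 ≡ 691^2 = 477481 ≡ 106 (mod 1273)
12^64 ≡ 106^2 = 11236 ≡ 1052 (mod 1273)
12^128 ≡ 1052^2 = 1106704 ≡ 467 (mod 1273)
12^256 ≡ 467^2 = 218089 ≡ 406 (mod 1273)
12^512 ≡ 406^2 = 164836 ≡ 619 (mod 1273)
12^1024 ≡ 619^2 = 383161 ≡ 1261 (mod 1273)
1272 = 1024 + 128 + 64 + 32 + 16 + 8 in binary powers of 2.
So 12^1272 ≡ 1261 · 467 · 1052 · 106 · 691 · 486 ≡ 210 (mod 1273).
Since 210 ≠ 1, base 12 is a Fermat witness: 1273 is composite.

210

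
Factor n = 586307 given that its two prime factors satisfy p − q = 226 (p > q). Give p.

887

Since p = q + 226, we have 586307 = q(q + 226), so q² + 226q − 586307 = 0.
Discriminant: 226² + 4·586307 = 51076 + 2345228 = 2396304; √2396304 = 1548.
q = (−226 + 1548)/2 = 661, and p = q + 226 = 887.
Check: 661 · 887 = 586307.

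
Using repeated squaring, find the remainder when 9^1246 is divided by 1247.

9^1 ≡ 9 (mod 1247)
9^2 ≡ 9^2 = 81 ≡ 81 (mod 1247)
9^4 ≡ 81^2 = 6561 ≡ 326 (mod 1247)
9^8 ≡ 326^2 = 106276 ≡ 281 (mod 1247)
9^16 ≡ 281^2 = 78961 ≡ 400 (mod 1247)
9^32 ≡ 400^2 = 160000 ≡ 384 (mod 1247)
9^64 ≡ 384^2 = 147456 ≡ 310 (mod 1247)
9^128 ≡ 310^2 = 96100 ≡ 81 (mod 1247)
9^256 ≡ 81^2 = 6561 ≡ 326 (mod 1247)
9^512 ≡ 326^2 = 106276 ≡ 281 (mod 1247)
9^1024 ≡ 281^2 = 78961 ≡ 400 (mod 1247)
1246 = 1024 + 128 + 64 + 16 + 8 + 4 + 2 in binary powers of 2.
So 9^1246 ≡ 400 · 81 · 310 · 400 · 281 · 326 · 81 ≡ 552 (mod 1247).
Since 552 ≠ 1, base 9 is a Fermat witness: 1247 is composite.

552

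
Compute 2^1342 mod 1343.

914

2^1 ≡ 2 (mod 1343)
2^2 ≡ 2^2 = 4 ≡ 4 (mod 1343)
2^4 ≡ 4^2 = 16 ≡ 16 (mod 1343)
2^8 ≡ 16^2 = 256 ≡ 256 (mod 1343)
2^16 ≡ 256^2 = 65536 ≡ 1072 (mod 1343)
2^32 ≡ 1072^2 = 1149184 ≡ 919 (mod 1343)
2^64 ≡ 919^2 = 844561 ≡ 1157 (mod 1343)
2^128 ≡ 1157^2 = 1338649 ≡ 1021 (mod 1343)
2^256 ≡ 1021^2 = 1042441 ≡ 273 (mod 1343)
2^512 ≡ 273^2 = 74529 ≡ 664 (mod 1343)
2^1024 ≡ 664^2 = 440896 ≡ 392 (mod 1343)
1342 = 1024 + 256 + 32 + 16 + 8 + 4 + 2 in binary powers of 2.
So 2^1342 ≡ 392 · 273 · 919 · 1072 · 256 · 16 · 4 ≡ 914 (mod 1343).
Since 914 ≠ 1, base 2 is a Fermat witness: 1343 is composite.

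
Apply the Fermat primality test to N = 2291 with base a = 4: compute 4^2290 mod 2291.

4^1 ≡ 4 (mod 2291)
4^2 ≡ 4^2 = 16 ≡ 16 (mod 2291)
4^4 ≡ 16^2 = 256 ≡ 256 (mod 2291)
4^8 ≡ 256^2 = 65536 ≡ 1388 (mod 2291)
4^16 ≡ 1388^2 = 1926544 ≡ 2104 (mod 2291)
4^32 ≡ 2104^2 = 4426816 ≡ 604 (mod 2291)
4^64 ≡ 604^2 = 364816 ≡ 547 (mod 2291)
4^128 ≡ 547^2 = 299209 ≡ 1379 (mod 2291)
4^256 ≡ 1379^2 = 1901641 ≡ 111 (mod 2291)
4^512 ≡ 111^2 = 12321 ≡ 866 (mod 2291)
4^1024 ≡ 866^2 = 749956 ≡ 799 (mod 2291)
4^2048 ≡ 799^2 = 638401 ≡ 1503 (mod 2291)
2290 = 2048 + 128 + 64 + 32 + 16 + 2 in binary powers of 2.
So 4^2290 ≡ 1503 · 1379 · 547 · 604 · 2104 · 16 ≡ 1591 (mod 2291).
Since 1591 ≠ 1, base 4 is a Fermat witness: 2291 is composite.

1591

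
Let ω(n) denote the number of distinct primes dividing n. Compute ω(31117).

2

31117 = 29^2 · 37
31117 = 29^2 · 37, which has 2 distinct prime factors.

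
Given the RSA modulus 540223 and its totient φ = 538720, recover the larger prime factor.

911

φ(n) = (p−1)(q−1) = n − (p+q) + 1, so p + q = 540223 − 538720 + 1 = 1504.
p and q are the roots of t² − 1504t + 540223 = 0.
Discriminant: 1504² − 4·540223 = 2262016 − 2160892 = 101124; √101124 = 318.
q = (1504 − 318)/2 = 593, p = (1504 + 318)/2 = 911.
Check: 593 · 911 = 540223.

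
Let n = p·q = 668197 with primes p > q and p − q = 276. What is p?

Since p = q + 276, we have 668197 = q(q + 276), so q² + 276q − 668197 = 0.
Discriminant: 276² + 4·668197 = 76176 + 2672788 = 2748964; √2748964 = 1658.
q = (−276 + 1658)/2 = 691, and p = q + 276 = 967.
Check: 691 · 967 = 668197.

967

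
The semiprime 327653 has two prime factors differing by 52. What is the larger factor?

599

Since p = q + 52, we have 327653 = q(q + 52), so q² + 52q − 327653 = 0.
Discriminant: 52² + 4·327653 = 2704 + 1310612 = 1313316; √1313316 = 1146.
q = (−52 + 1146)/2 = 547, and p = q + 52 = 599.
Check: 547 · 599 = 327653.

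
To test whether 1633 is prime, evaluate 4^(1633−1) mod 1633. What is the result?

4^1 ≡ 4 (mod 1633)
4^2 ≡ 4^2 = 16 ≡ 16 (mod 1633)
4^4 ≡ 16^2 = 256 ≡ 256 (mod 1633)
4^8 ≡ 256^2 = 65536 ≡ 216 (mod 1633)
4^16 ≡ 216^2 = 46656 ≡ 932 (mod 1633)
4^32 ≡ 932^2 = 868624 ≡ 1501 (mod 1633)
4^64 ≡ 1501^2 = 2253001 ≡ 1094 (mod 1633)
4^128 ≡ 1094^2 = 1196836 ≡ 1480 (mod 1633)
4^256 ≡ 1480^2 = 2190400 ≡ 547 (mod 1633)
4^512 ≡ 547^2 = 299209 ≡ 370 (mod 1633)
4^1024 ≡ 370^2 = 136900 ≡ 1361 (mod 1633)
1632 = 1024 + 512 + 64 + 32 in binary powers of 2.
So 4^1632 ≡ 1361 · 370 · 1094 · 1501 ≡ 1222 (mod 1633).
Since 1222 ≠ 1, base 4 is a Fermat witness: 1633 is composite.

1222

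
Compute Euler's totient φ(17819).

17544

Factor: 17819 = 103 · 173.
φ(17819) = (103−1) · (173−1) = 102 · 172 = 17544.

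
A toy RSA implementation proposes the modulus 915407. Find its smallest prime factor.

915407 is odd.
Digit sum 26, not divisible by 3.
Ends in 7: not divisible by 5.
7: 915407 = 7·130772 + 3
11: 915407 = 11·83218 + 9
13: 915407 = 13·70415 + 12
17: 915407 = 17·53847 + 8
19: 915407 = 19·48179 + 6
23: 915407 = 23·39800 + 7
29: 915407 = 29·31565 + 22
31: 915407 = 31·29529 + 8
37: 915407 = 37·24740 + 27
41: 915407 = 41·22327

41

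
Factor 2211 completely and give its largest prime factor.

2211 = 3 · 737
737 = 11 · 67
67 is prime.
So 2211 = 3 · 11 · 67; the largest prime factor is 67.

67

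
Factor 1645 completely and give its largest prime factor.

47

1645 = 5 · 329
329 = 7 · 47
47 is prime.
So 1645 = 5 · 7 · 47; the largest prime factor is 47.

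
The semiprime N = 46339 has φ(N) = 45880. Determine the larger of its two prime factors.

311

φ(n) = (p−1)(q−1) = n − (p+q) + 1, so p + q = 46339 − 45880 + 1 = 460.
p and q are the roots of t² − 460t + 46339 = 0.
Discriminant: 460² − 4·46339 = 211600 − 185356 = 26244; √26244 = 162.
q = (460 − 162)/2 = 149, p = (460 + 162)/2 = 311.
Check: 149 · 311 = 46339.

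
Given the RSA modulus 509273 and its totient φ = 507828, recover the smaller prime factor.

607

φ(n) = (p−1)(q−1) = n − (p+q) + 1, so p + q = 509273 − 507828 + 1 = 1446.
p and q are the roots of t² − 1446t + 509273 = 0.
Discriminant: 1446² − 4·509273 = 2090916 − 2037092 = 53824; √53824 = 232.
q = (1446 − 232)/2 = 607, p = (1446 + 232)/2 = 839.
Check: 607 · 839 = 509273.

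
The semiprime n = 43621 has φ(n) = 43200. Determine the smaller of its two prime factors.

φ(n) = (p−1)(q−1) = n − (p+q) + 1, so p + q = 43621 − 43200 + 1 = 422.
p and q are the roots of t² − 422t + 43621 = 0.
Discriminant: 422² − 4·43621 = 178084 − 174484 = 3600; √3600 = 60.
q = (422 − 60)/2 = 181, p = (422 + 60)/2 = 241.
Check: 181 · 241 = 43621.

181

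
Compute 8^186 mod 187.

47

8^1 ≡ 8 (mod 187)
8^2 ≡ 8^2 = 64 ≡ 64 (mod 187)
8^4 ≡ 64^2 = 4096 ≡ 169 (mod 187)
8^8 ≡ 169^2 = 28561 ≡ 137 (mod 187)
8^16 ≡ 137^2 = 18769 ≡ 69 (mod 187)
8^32 ≡ 69^2 = 4761 ≡ 86 (mod 187)
8^64 ≡ 86^2 = 7396 ≡ 103 (mod 187)
8^128 ≡ 103^2 = 10609 ≡ 137 (mod 187)
186 = 128 + 32 + 16 + 8 + 2 in binary powers of 2.
So 8^186 ≡ 137 · 86 · 69 · 137 · 64 ≡ 47 (mod 187).
Since 47 ≠ 1, base 8 is a Fermat witness: 187 is composite.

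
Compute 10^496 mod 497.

10^1 ≡ 10 (mod 497)
10^2 ≡ 10^2 = 100 ≡ 100 (mod 497)
10^4 ≡ 100^2 = 10000 ≡ 60 (mod 497)
10^8 ≡ 60^2 = 3600 ≡ 121 (mod 497)
10^16 ≡ 121^2 = 14641 ≡ 228 (mod 497)
10^32 ≡ 228^2 = 51984 ≡ 296 (mod 497)
10^64 ≡ 296^2 = 87616 ≡ 144 (mod 497)
10^128 ≡ 144^2 = 20736 ≡ 359 (mod 497)
10^256 ≡ 359^2 = 128881 ≡ 158 (mod 497)
496 = 256 + 128 + 64 + 32 + 16 in binary powers of 2.
So 10^496 ≡ 158 · 359 · 144 · 296 · 228 ≡ 249 (mod 497).
Since 249 ≠ 1, base 10 is a Fermat witness: 497 is composite.

249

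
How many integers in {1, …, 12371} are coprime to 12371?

Factor: 12371 = 89 · 139.
φ(12371) = (89−1) · (139−1) = 88 · 138 = 12144.

12144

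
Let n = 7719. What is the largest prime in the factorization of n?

7719 = 3 · 2573
2573 = 31 · 83
83 is prime.
So 7719 = 3 · 31 · 83; the largest prime factor is 83.

83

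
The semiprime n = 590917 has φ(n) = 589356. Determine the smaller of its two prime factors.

643

φ(n) = (p−1)(q−1) = n − (p+q) + 1, so p + q = 590917 − 589356 + 1 = 1562.
p and q are the roots of t² − 1562t + 590917 = 0.
Discriminant: 1562² − 4·590917 = 2439844 − 2363668 = 76176; √76176 = 276.
q = (1562 − 276)/2 = 643, p = (1562 + 276)/2 = 919.
Check: 643 · 919 = 590917.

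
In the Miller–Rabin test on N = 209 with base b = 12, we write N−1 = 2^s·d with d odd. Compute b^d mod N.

12

209 − 1 = 208 = 2^4 · 13, so d = 13.
12^1 ≡ 12 (mod 209)
12^2 ≡ 12^2 = 144 ≡ 144 (mod 209)
12^4 ≡ 144^2 = 20736 ≡ 45 (mod 209)
12^8 ≡ 45^2 = 2025 ≡ 144 (mod 209)
13 = 8 + 4 + 1 in binary powers of 2.
So 12^13 ≡ 144 · 45 · 12 ≡ 12 (mod 209).
Squaring chain: 12 → 144 → 45 → 144; never reaches −1, so base 12 is a Miller–Rabin witness that 209 is composite.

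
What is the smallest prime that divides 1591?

37

1591 is odd.
Digit sum 16, not divisible by 3.
Ends in 1: not divisible by 5.
7: 1591 = 7·227 + 2
11: 1591 = 11·144 + 7
13: 1591 = 13·122 + 5
17: 1591 = 17·93 + 10
19: 1591 = 19·83 + 14
23: 1591 = 23·69 + 4
29: 1591 = 29·54 + 25
31: 1591 = 31·51 + 10
37: 1591 = 37·43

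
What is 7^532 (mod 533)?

7^1 ≡ 7 (mod 533)
7^2 ≡ 7^2 = 49 ≡ 49 (mod 533)
7^4 ≡ 49^2 = 2401 ≡ 269 (mod 533)
7^8 ≡ 269^2 = 72361 ≡ 406 (mod 533)
7^16 ≡ 406^2 = 164836 ≡ 139 (mod 533)
7^32 ≡ 139^2 = 19321 ≡ 133 (mod 533)
7^64 ≡ 133^2 = 17689 ≡ 100 (mod 533)
7^128 ≡ 100^2 = 10000 ≡ 406 (mod 533)
7^256 ≡ 406^2 = 164836 ≡ 139 (mod 533)
7^512 ≡ 139^2 = 19321 ≡ 133 (mod 533)
532 = 512 + 16 + 4 in binary powers of 2.
So 7^532 ≡ 133 · 139 · 269 ≡ 113 (mod 533).
Since 113 ≠ 1, base 7 is a Fermat witness: 533 is composite.

113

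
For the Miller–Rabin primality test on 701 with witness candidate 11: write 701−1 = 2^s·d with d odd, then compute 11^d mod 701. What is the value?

135

701 − 1 = 700 = 2^2 · 175, so d = 175.
11^1 ≡ 11 (mod 701)
11^2 ≡ 11^2 = 121 ≡ 121 (mod 701)
11^4 ≡ 121^2 = 14641 ≡ 621 (mod 701)
11^8 ≡ 621^2 = 385641 ≡ 91 (mod 701)
11^16 ≡ 91^2 = 8281 ≡ 570 (mod 701)
11^32 ≡ 570^2 = 324900 ≡ 337 (mod 701)
11^64 ≡ 337^2 = 113569 ≡ 7 (mod 701)
11^128 ≡ 7^2 = 49 ≡ 49 (mod 701)
175 = 128 + 32 + 8 + 4 + 2 + 1 in binary powers of 2.
So 11^175 ≡ 49 · 337 · 91 · 621 · 121 · 11 ≡ 135 (mod 701).
Squaring chain: 135 → 700; reaches −1, so base 11 does not prove 701 composite.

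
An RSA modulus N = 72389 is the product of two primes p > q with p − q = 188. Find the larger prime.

379

Since p = q + 188, we have 72389 = q(q + 188), so q² + 188q − 72389 = 0.
Discriminant: 188² + 4·72389 = 35344 + 289556 = 324900; √324900 = 570.
q = (−188 + 570)/2 = 191, and p = q + 188 = 379.
Check: 191 · 379 = 72389.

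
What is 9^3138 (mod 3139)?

9^1 ≡ 9 (mod 3139)
9^2 ≡ 9^2 = 81 ≡ 81 (mod 3139)
9^4 ≡ 81^2 = 6561 ≡ 283 (mod 3139)
9^8 ≡ 283^2 = 80089 ≡ 1614 (mod 3139)
9^16 ≡ 1614^2 = 2604996 ≡ 2765 (mod 3139)
9^32 ≡ 2765^2 = 7645225 ≡ 1760 (mod 3139)
9^64 ≡ 1760^2 = 3097600 ≡ 2546 (mod 3139)
9^128 ≡ 2546^2 = 6482116 ≡ 81 (mod 3139)
9^256 ≡ 81^2 = 6561 ≡ 283 (mod 3139)
9^512 ≡ 283^2 = 80089 ≡ 1614 (mod 3139)
9^1024 ≡ 1614^2 = 2604996 ≡ 2765 (mod 3139)
9^2048 ≡ 2765^2 = 7645225 ≡ 1760 (mod 3139)
3138 = 2048 + 1024 + 64 + 2 in binary powers of 2.
So 9^3138 ≡ 1760 · 2765 · 2546 · 81 ≡ 293 (mod 3139).
Since 293 ≠ 1, base 9 is a Fermat witness: 3139 is composite.

293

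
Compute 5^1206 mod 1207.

1141

5^1 ≡ 5 (mod 1207)
5^2 ≡ 5^2 = 25 ≡ 25 (mod 1207)
5^4 ≡ 25^2 = 625 ≡ 625 (mod 1207)
5^8 ≡ 625^2 = 390625 ≡ 764 (mod 1207)
5^16 ≡ 764^2 = 583696 ≡ 715 (mod 1207)
5^32 ≡ 715^2 = 511225 ≡ 664 (mod 1207)
5^64 ≡ 664^2 = 440896 ≡ 341 (mod 1207)
5^128 ≡ 341^2 = 116281 ≡ 409 (mod 1207)
5^256 ≡ 409^2 = 167281 ≡ 715 (mod 1207)
5^512 ≡ 715^2 = 511225 ≡ 664 (mod 1207)
5^1024 ≡ 664^2 = 440896 ≡ 341 (mod 1207)
1206 = 1024 + 128 + 32 + 16 + 4 + 2 in binary powers of 2.
So 5^1206 ≡ 341 · 409 · 664 · 715 · 625 · 25 ≡ 1141 (mod 1207).
Since 1141 ≠ 1, base 5 is a Fermat witness: 1207 is composite.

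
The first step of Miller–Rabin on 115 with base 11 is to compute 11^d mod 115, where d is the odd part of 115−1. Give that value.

115 − 1 = 114 = 2^1 · 57, so d = 57.
11^1 ≡ 11 (mod 115)
11^2 ≡ 11^2 = 121 ≡ 6 (mod 115)
11^4 ≡ 6^2 = 36 ≡ 36 (mod 115)
11^8 ≡ 36^2 = 1296 ≡ 31 (mod 115)
11^16 ≡ 31^2 = 961 ≡ 41 (mod 115)
11^32 ≡ 41^2 = 1681 ≡ 71 (mod 115)
57 = 32 + 16 + 8 + 1 in binary powers of 2.
So 11^57 ≡ 71 · 41 · 31 · 11 ≡ 86 (mod 115).
Squaring chain: 86; never reaches −1, so base 11 is a Miller–Rabin witness that 115 is composite.

86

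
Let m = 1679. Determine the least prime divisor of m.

23

1679 is odd.
Digit sum 23, not divisible by 3.
Ends in 9: not divisible by 5.
7: 1679 = 7·239 + 6
11: 1679 = 11·152 + 7
13: 1679 = 13·129 + 2
17: 1679 = 17·98 + 13
19: 1679 = 19·88 + 7
23: 1679 = 23·73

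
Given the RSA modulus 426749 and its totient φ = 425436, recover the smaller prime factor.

587

φ(n) = (p−1)(q−1) = n − (p+q) + 1, so p + q = 426749 − 425436 + 1 = 1314.
p and q are the roots of t² − 1314t + 426749 = 0.
Discriminant: 1314² − 4·426749 = 1726596 − 1706996 = 19600; √19600 = 140.
q = (1314 − 140)/2 = 587, p = (1314 + 140)/2 = 727.
Check: 587 · 727 = 426749.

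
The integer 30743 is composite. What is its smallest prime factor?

30743 is odd.
Digit sum 17, not divisible by 3.
Ends in 3: not divisible by 5.
7: 30743 = 7·4391 + 6
11: 30743 = 11·2794 + 9
13: 30743 = 13·2364 + 11
17: 30743 = 17·1808 + 7
19: 30743 = 19·1618 + 1
23: 30743 = 23·1336 + 15
29: 30743 = 29·1060 + 3
31: 30743 = 31·991 + 22
37: 30743 = 37·830 + 33
41: 30743 = 41·749 + 34
43: 30743 = 43·714 + 41
47: 30743 = 47·654 + 5
53: 30743 = 53·580 + 3
59: 30743 = 59·521 + 4
61: 30743 = 61·503 + 60
67: 30743 = 67·458 + 57
71: 30743 = 71·433

71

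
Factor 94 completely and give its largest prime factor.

47

94 = 2 · 47
47 is prime.
So 94 = 2 · 47; the largest prime factor is 47.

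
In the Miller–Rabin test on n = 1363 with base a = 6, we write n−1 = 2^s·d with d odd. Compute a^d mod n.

486

1363 − 1 = 1362 = 2^1 · 681, so d = 681.
6^1 ≡ 6 (mod 1363)
6^2 ≡ 6^2 = 36 ≡ 36 (mod 1363)
6^4 ≡ 36^2 = 1296 ≡ 1296 (mod 1363)
6^8 ≡ 1296^2 = 1679616 ≡ 400 (mod 1363)
6^16 ≡ 400^2 = 160000 ≡ 529 (mod 1363)
6^32 ≡ 529^2 = 279841 ≡ 426 (mod 1363)
6^64 ≡ 426^2 = 181476 ≡ 197 (mod 1363)
6^128 ≡ 197^2 = 38809 ≡ 645 (mod 1363)
6^256 ≡ 645^2 = 416025 ≡ 310 (mod 1363)
6^512 ≡ 310^2 = 96100 ≡ 690 (mod 1363)
681 = 512 + 128 + 32 + 8 + 1 in binary powers of 2.
So 6^681 ≡ 690 · 645 · 426 · 400 · 6 ≡ 486 (mod 1363).
Squaring chain: 486; never reaches −1, so base 6 is a Miller–Rabin witness that 1363 is composite.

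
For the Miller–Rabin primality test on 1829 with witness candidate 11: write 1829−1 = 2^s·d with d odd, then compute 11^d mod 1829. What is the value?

974

1829 − 1 = 1828 = 2^2 · 457, so d = 457.
11^1 ≡ 11 (mod 1829)
11^2 ≡ 11^2 = 121 ≡ 121 (mod 1829)
11^4 ≡ 121^2 = 14641 ≡ 9 (mod 1829)
11^8 ≡ 9^2 = 81 ≡ 81 (mod 1829)
11^16 ≡ 81^2 = 6561 ≡ 1074 (mod 1829)
11^32 ≡ 1074^2 = 1153476 ≡ 1206 (mod 1829)
11^64 ≡ 1206^2 = 1454436 ≡ 381 (mod 1829)
11^128 ≡ 381^2 = 145161 ≡ 670 (mod 1829)
11^256 ≡ 670^2 = 448900 ≡ 795 (mod 1829)
457 = 256 + 128 + 64 + 8 + 1 in binary powers of 2.
So 11^457 ≡ 795 · 670 · 381 · 81 · 11 ≡ 974 (mod 1829).
Squaring chain: 974 → 1254; never reaches −1, so base 11 is a Miller–Rabin witness that 1829 is composite.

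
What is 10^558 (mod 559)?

365

10^1 ≡ 10 (mod 559)
10^2 ≡ 10^2 = 100 ≡ 100 (mod 559)
10^4 ≡ 100^2 = 10000 ≡ 497 (mod 559)
10^8 ≡ 497^2 = 247009 ≡ 490 (mod 559)
10^16 ≡ 490^2 = 240100 ≡ 289 (mod 559)
10^32 ≡ 289^2 = 83521 ≡ 230 (mod 559)
10^64 ≡ 230^2 = 52900 ≡ 354 (mod 559)
10^128 ≡ 354^2 = 125316 ≡ 100 (mod 559)
10^256 ≡ 100^2 = 10000 ≡ 497 (mod 559)
10^512 ≡ 497^2 = 247009 ≡ 490 (mod 559)
558 = 512 + 32 + 8 + 4 + 2 in binary powers of 2.
So 10^558 ≡ 490 · 230 · 490 · 497 · 100 ≡ 365 (mod 559).
Since 365 ≠ 1, base 10 is a Fermat witness: 559 is composite.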